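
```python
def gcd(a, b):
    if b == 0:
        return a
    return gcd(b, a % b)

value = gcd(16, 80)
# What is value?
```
Call trace:
gcd(a=16, b=80)
  gcd(a=80, b=16)
    gcd(a=16, b=0)
    -> return 16
  -> return 16
-> return 16

Final answer: 16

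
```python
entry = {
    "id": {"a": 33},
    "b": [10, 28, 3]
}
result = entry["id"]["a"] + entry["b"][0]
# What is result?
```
Trace:
  entry={'id': {'a': 33}, 'b': [10, 28, 3]}
  entry={'id': {'a': 33}, 'b': [10, 28, 3]}, result=43

Final answer: 43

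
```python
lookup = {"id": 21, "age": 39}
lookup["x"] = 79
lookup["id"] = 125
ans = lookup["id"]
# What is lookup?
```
Trace:
  lookup={'id': 21, 'age': 39}
  lookup={'id': 21, 'age': 39, 'x': 79}
  lookup={'id': 125, 'age': 39, 'x': 79}
  lookup={'id': 125, 'age': 39, 'x': 79}, ans=125

Final answer: {'id': 125, 'age': 39, 'x': 79}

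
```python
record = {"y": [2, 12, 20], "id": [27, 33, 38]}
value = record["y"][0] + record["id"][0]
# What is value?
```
Trace:
  record={'y': [2, 12, 20], 'id': [27, 33, 38]}
  record={'y': [2, 12, 20], 'id': [27, 33, 38]}, value=29

Final answer: 29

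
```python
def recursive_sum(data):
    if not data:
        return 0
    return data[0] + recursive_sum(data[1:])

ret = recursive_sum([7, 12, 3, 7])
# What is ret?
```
Call trace:
recursive_sum(data=[7, 12, 3, 7])
  recursive_sum(data=[12, 3, 7])
    recursive_sum(data=[3, 7])
      recursive_sum(data=[7])
        recursive_sum(data=[])
        -> return 0
      -> return 7
    -> return 10
  -> return 22
-> return 29

Final answer: 29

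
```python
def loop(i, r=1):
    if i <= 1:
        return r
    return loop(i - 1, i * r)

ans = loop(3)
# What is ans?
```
Call trace:
loop(i=3, r=1)
  loop(i=2, r=3)
    loop(i=1, r=6)
    -> return 6
  -> return 6
-> return 6

Final answer: 6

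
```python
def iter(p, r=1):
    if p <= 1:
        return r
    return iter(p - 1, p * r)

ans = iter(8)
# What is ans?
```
Call trace:
iter(p=8, r=1)
  iter(p=7, r=8)
    iter(p=6, r=56)
      iter(p=5, r=336)
        iter(p=4, r=1680)
          iter(p=3, r=6720)
            iter(p=2, r=20160)
              iter(p=1, r=40320)
              -> return 40320
            -> return 40320
          -> return 40320
        -> return 40320
      -> return 40320
    -> return 40320
  -> return 40320
-> return 40320

Final answer: 40320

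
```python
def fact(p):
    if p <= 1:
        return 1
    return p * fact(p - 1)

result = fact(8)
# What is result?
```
Call trace:
fact(p=8)
  fact(p=7)
    fact(p=6)
      fact(p=5)
        fact(p=4)
          fact(p=3)
            fact(p=2)
              fact(p=1)
              -> return 1
            -> return 2
          -> return 6
        -> return 24
      -> return 120
    -> return 720
  -> return 5040
-> return 40320

Final answer: 40320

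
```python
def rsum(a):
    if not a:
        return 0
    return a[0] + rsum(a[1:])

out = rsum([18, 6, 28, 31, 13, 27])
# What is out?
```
Call trace:
rsum(a=[18, 6, 28, 31, 13, 27])
  rsum(a=[6, 28, 31, 13, 27])
    rsum(a=[28, 31, 13, 27])
      rsum(a=[31, 13, 27])
        rsum(a=[13, 27])
          rsum(a=[27])
            rsum(a=[])
            -> return 0
          -> return 27
        -> return 40
      -> return 71
    -> return 99
  -> return 105
-> return 123

Final answer: 123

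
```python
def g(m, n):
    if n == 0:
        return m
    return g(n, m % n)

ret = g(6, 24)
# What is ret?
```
Call trace:
g(m=6, n=24)
  g(m=24, n=6)
    g(m=6, n=0)
    -> return 6
  -> return 6
-> return 6

Final answer: 6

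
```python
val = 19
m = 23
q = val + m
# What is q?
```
Trace:
  val=19
  val=19, m=23
  val=19, m=23, q=42

Final answer: 42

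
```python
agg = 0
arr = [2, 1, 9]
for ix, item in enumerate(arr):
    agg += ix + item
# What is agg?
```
Trace:
  agg=0
  agg=2, ix=0, item=2
  agg=4, ix=1, item=1
  agg=15, ix=2, item=9

Final answer: 15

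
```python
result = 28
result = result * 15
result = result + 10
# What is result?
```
Trace:
  result=28
  result=420
  result=430

Final answer: 430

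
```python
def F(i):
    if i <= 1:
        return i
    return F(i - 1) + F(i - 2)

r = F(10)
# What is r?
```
Call trace (a repeated sub-call is expanded the first time; later identical calls just restate its return value):
F(i=10)
  F(i=9)
    F(i=8)
      F(i=7)
        F(i=6)
          F(i=5)
            F(i=4)
              F(i=3)
                F(i=2)
                  F(i=1)
                  -> return 1
                  F(i=0)
                  -> return 0
                -> return 1
                F(i=1)
                -> return 1
              -> return 2
              F(i=2) -> return 1  (same call as traced above)
            -> return 3
            F(i=3) -> return 2  (same call as traced above)
          -> return 5
          F(i=4) -> return 3  (same call as traced above)
        -> return 8
        F(i=5) -> return 5  (same call as traced above)
      -> return 13
      F(i=6) -> return 8  (same call as traced above)
    -> return 21
    F(i=7) -> return 13  (same call as traced above)
  -> return 34
  F(i=8) -> return 21  (same call as traced above)
-> return 55

Final answer: 55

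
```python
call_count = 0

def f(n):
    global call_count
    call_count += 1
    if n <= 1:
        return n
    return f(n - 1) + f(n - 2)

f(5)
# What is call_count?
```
Call trace (a repeated sub-call is expanded the first time; later identical calls just restate its return value):
f(n=5)
  f(n=4)
    f(n=3)
      f(n=2)
        f(n=1)
        -> return 1
        f(n=0)
        -> return 0
      -> return 1
      f(n=1)
      -> return 1
    -> return 2
    f(n=2) -> return 1  (same call as traced above)
  -> return 3
  f(n=3) -> return 2  (same call as traced above)
-> return 5

call_count is incremented once per call, so count the calls in each subtree. Let C(n) = number of calls made by f(n).
C(0) = C(1) = 1 (base case, no recursion); C(n) = 1 + C(n - 1) + C(n - 2) otherwise.
C(2) = 1 + C(1) + C(0) = 1 + 1 + 1 = 3
C(3) = 1 + C(2) + C(1) = 1 + 3 + 1 = 5
C(4) = 1 + C(3) + C(2) = 1 + 5 + 3 = 9
C(5) = 1 + C(4) + C(3) = 1 + 9 + 5 = 15
call_count = C(5) = 15

Final answer: 15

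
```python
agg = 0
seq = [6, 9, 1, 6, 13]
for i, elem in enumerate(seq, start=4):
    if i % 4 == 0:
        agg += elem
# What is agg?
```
Trace:
  agg=0
  agg=6, i=4, elem=6
  agg=6, i=5, elem=9
  agg=6, i=6, elem=1
  agg=6, i=7, elem=6
  agg=19, i=8, elem=13

Final answer: 19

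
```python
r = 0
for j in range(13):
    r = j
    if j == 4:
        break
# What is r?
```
Trace:
  r=0
  r=0, j=0
  r=1, j=1
  r=2, j=2
  r=3, j=3
  r=4, j=4

Final answer: 4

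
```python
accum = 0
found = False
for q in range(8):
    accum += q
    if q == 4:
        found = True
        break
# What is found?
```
Trace:
  accum=0
  accum=0, found=False
  accum=0, found=False, q=0
  accum=1, found=False, q=1
  accum=3, found=False, q=2
  accum=6, found=False, q=3
  accum=10, found=True, q=4

Final answer: True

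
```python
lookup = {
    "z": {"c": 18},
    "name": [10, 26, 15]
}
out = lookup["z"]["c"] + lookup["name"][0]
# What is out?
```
Trace:
  lookup={'z': {'c': 18}, 'name': [10, 26, 15]}
  lookup={'z': {'c': 18}, 'name': [10, 26, 15]}, out=28

Final answer: 28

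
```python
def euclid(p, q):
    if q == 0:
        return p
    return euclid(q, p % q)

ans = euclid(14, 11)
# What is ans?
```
Call trace:
euclid(p=14, q=11)
  euclid(p=11, q=3)
    euclid(p=3, q=2)
      euclid(p=2, q=1)
        euclid(p=1, q=0)
        -> return 1
      -> return 1
    -> return 1
  -> return 1
-> return 1

Final answer: 1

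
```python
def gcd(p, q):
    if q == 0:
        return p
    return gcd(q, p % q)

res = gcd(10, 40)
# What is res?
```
Call trace:
gcd(p=10, q=40)
  gcd(p=40, q=10)
    gcd(p=10, q=0)
    -> return 10
  -> return 10
-> return 10

Final answer: 10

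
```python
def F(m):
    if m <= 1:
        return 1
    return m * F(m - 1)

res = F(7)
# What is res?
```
Call trace:
F(m=7)
  F(m=6)
    F(m=5)
      F(m=4)
        F(m=3)
          F(m=2)
            F(m=1)
            -> return 1
          -> return 2
        -> return 6
      -> return 24
    -> return 120
  -> return 720
-> return 5040

Final answer: 5040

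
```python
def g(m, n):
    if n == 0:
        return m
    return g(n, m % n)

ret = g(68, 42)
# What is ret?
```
Call trace:
g(m=68, n=42)
  g(m=42, n=26)
    g(m=26, n=16)
      g(m=16, n=10)
        g(m=10, n=6)
          g(m=6, n=4)
            g(m=4, n=2)
              g(m=2, n=0)
              -> return 2
            -> return 2
          -> return 2
        -> return 2
      -> return 2
    -> return 2
  -> return 2
-> return 2

Final answer: 2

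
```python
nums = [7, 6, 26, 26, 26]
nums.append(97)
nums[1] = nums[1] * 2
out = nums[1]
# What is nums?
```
Trace:
  nums=[7, 6, 26, 26, 26]
  nums=[7, 6, 26, 26, 26, 97]
  nums=[7, 12, 26, 26, 26, 97]
  nums=[7, 12, 26, 26, 26, 97], out=12

Final answer: [7, 12, 26, 26, 26, 97]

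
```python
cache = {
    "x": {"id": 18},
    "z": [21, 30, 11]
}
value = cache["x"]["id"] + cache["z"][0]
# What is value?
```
Trace:
  cache={'x': {'id': 18}, 'z': [21, 30, 11]}
  cache={'x': {'id': 18}, 'z': [21, 30, 11]}, value=39

Final answer: 39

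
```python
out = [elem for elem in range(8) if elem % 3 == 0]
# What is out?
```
Trace:
  elem=0
  elem=1
  elem=2
  elem=3
  elem=4
  elem=5
  elem=6
  elem=7
  out=[0, 3, 6]

Final answer: [0, 3, 6]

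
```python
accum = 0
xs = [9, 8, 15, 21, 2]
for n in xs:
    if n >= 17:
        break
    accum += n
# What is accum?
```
Trace:
  accum=0
  accum=9, n=9
  accum=17, n=8
  accum=32, n=15
  accum=32, n=21

Final answer: 32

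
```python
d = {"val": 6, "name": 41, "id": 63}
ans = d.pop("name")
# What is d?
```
Trace:
  d={'val': 6, 'name': 41, 'id': 63}
  d={'val': 6, 'id': 63}, ans=41

Final answer: {'val': 6, 'id': 63}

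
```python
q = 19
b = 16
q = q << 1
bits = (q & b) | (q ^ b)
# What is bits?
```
Trace:
  q=19
  q=19, b=16
  q=38, b=16
  q=38, b=16, bits=54

Final answer: 54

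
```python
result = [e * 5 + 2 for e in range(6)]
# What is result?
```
Trace:
  e=0
  e=1
  e=2
  e=3
  e=4
  e=5
  result=[2, 7, 12, 17, 22, 27]

Final answer: [2, 7, 12, 17, 22, 27]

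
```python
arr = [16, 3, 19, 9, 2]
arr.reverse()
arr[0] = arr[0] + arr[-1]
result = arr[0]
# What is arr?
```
Trace:
  arr=[16, 3, 19, 9, 2]
  arr=[2, 9, 19, 3, 16]
  arr=[18, 9, 19, 3, 16]
  arr=[18, 9, 19, 3, 16], result=18

Final answer: [18, 9, 19, 3, 16]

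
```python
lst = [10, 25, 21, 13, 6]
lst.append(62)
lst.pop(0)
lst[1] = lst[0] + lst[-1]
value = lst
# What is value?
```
Trace:
  lst=[10, 25, 21, 13, 6]
  lst=[10, 25, 21, 13, 6, 62]
  lst=[25, 21, 13, 6, 62]
  lst=[25, 87, 13, 6, 62]
  lst=[25, 87, 13, 6, 62], value=[25, 87, 13, 6, 62]

Final answer: [25, 87, 13, 6, 62]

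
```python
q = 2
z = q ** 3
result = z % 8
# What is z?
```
Trace:
  q=2
  q=2, z=8
  q=2, z=8, result=0

Final answer: 8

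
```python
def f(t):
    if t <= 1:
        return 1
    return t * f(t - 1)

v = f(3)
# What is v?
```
Call trace:
f(t=3)
  f(t=2)
    f(t=1)
    -> return 1
  -> return 2
-> return 6

Final answer: 6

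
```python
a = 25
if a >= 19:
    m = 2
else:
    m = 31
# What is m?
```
Trace:
  a=25
  a=25, m=2

Final answer: 2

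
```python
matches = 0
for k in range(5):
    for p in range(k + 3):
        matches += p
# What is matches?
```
Trace:
  matches=0
  matches=0, k=0, p=0
  matches=1, k=0, p=1
  matches=3, k=0, p=2
  matches=3, k=1, p=0
  matches=4, k=1, p=1
  matches=6, k=1, p=2
  matches=9, k=1, p=3
  matches=9, k=2, p=0
  matches=10, k=2, p=1
  matches=12, k=2, p=2
  matches=15, k=2, p=3
  matches=19, k=2, p=4
  matches=19, k=3, p=0
  matches=20, k=3, p=1
  matches=22, k=3, p=2
  matches=25, k=3, p=3
  matches=29, k=3, p=4
  matches=34, k=3, p=5
  matches=34, k=4, p=0
  matches=35, k=4, p=1
  matches=37, k=4, p=2
  matches=40, k=4, p=3
  matches=44, k=4, p=4
  matches=49, k=4, p=5
  matches=55, k=4, p=6

Final answer: 55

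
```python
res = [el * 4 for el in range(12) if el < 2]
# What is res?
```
Trace:
  el=0
  el=1
  el=2
  el=3
  el=4
  el=5
  el=6
  el=7
  el=8
  el=9
  el=10
  el=11
  res=[0, 4]

Final answer: [0, 4]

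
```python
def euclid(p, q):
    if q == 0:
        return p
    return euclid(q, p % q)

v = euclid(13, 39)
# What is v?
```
Call trace:
euclid(p=13, q=39)
  euclid(p=39, q=13)
    euclid(p=13, q=0)
    -> return 13
  -> return 13
-> return 13

Final answer: 13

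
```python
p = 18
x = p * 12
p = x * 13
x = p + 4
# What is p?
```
Trace:
  p=18
  p=18, x=216
  p=2808, x=216
  p=2808, x=2812

Final answer: 2808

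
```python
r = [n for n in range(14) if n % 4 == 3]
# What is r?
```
Trace:
  n=0
  n=1
  n=2
  n=3
  n=4
  n=5
  n=6
  n=7
  n=8
  n=9
  n=10
  n=11
  n=12
  n=13
  r=[3, 7, 11]

Final answer: [3, 7, 11]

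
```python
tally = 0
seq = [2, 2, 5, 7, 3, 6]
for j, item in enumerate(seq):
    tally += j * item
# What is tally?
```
Trace:
  tally=0
  tally=0, j=0, item=2
  tally=2, j=1, item=2
  tally=12, j=2, item=5
  tally=33, j=3, item=7
  tally=45, j=4, item=3
  tally=75, j=5, item=6

Final answer: 75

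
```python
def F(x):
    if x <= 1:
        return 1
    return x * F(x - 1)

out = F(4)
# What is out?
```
Call trace:
F(x=4)
  F(x=3)
    F(x=2)
      F(x=1)
      -> return 1
    -> return 2
  -> return 6
-> return 24

Final answer: 24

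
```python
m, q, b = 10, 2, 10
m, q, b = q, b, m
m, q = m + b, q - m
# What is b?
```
Trace:
  m=10, q=2, b=10
  m=2, q=10, b=10
  m=12, q=8, b=10

Final answer: 10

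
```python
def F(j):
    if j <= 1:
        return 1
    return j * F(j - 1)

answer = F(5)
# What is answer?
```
Call trace:
F(j=5)
  F(j=4)
    F(j=3)
      F(j=2)
        F(j=1)
        -> return 1
      -> return 2
    -> return 6
  -> return 24
-> return 120

Final answer: 120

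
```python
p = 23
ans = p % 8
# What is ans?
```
Trace:
  p=23
  p=23, ans=7

Final answer: 7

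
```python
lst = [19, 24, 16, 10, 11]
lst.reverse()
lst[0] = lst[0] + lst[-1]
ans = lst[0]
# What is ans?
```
Trace:
  lst=[19, 24, 16, 10, 11]
  lst=[11, 10, 16, 24, 19]
  lst=[30, 10, 16, 24, 19]
  lst=[30, 10, 16, 24, 19], ans=30

Final answer: 30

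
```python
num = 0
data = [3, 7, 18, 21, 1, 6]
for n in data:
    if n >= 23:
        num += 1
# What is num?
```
Trace:
  num=0
  num=0, n=3
  num=0, n=7
  num=0, n=18
  num=0, n=21
  num=0, n=1
  num=0, n=6

Final answer: 0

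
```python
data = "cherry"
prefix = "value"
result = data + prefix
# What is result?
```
Trace:
  data='cherry'
  data='cherry', prefix='value'
  data='cherry', prefix='value', result='cherryvalue'

Final answer: 'cherryvalue'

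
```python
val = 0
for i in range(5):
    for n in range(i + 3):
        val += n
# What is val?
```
Trace:
  val=0
  val=0, i=0, n=0
  val=1, i=0, n=1
  val=3, i=0, n=2
  val=3, i=1, n=0
  val=4, i=1, n=1
  val=6, i=1, n=2
  val=9, i=1, n=3
  val=9, i=2, n=0
  val=10, i=2, n=1
  val=12, i=2, n=2
  val=15, i=2, n=3
  val=19, i=2, n=4
  val=19, i=3, n=0
  val=20, i=3, n=1
  val=22, i=3, n=2
  val=25, i=3, n=3
  val=29, i=3, n=4
  val=34, i=3, n=5
  val=34, i=4, n=0
  val=35, i=4, n=1
  val=37, i=4, n=2
  val=40, i=4, n=3
  val=44, i=4, n=4
  val=49, i=4, n=5
  val=55, i=4, n=6

Final answer: 55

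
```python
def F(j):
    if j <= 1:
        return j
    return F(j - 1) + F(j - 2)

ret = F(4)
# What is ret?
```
Call trace (a repeated sub-call is expanded the first time; later identical calls just restate its return value):
F(j=4)
  F(j=3)
    F(j=2)
      F(j=1)
      -> return 1
      F(j=0)
      -> return 0
    -> return 1
    F(j=1)
    -> return 1
  -> return 2
  F(j=2) -> return 1  (same call as traced above)
-> return 3

Final answer: 3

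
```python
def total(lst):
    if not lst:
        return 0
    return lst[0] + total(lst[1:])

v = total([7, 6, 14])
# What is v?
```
Call trace:
total(lst=[7, 6, 14])
  total(lst=[6, 14])
    total(lst=[14])
      total(lst=[])
      -> return 0
    -> return 14
  -> return 20
-> return 27

Final answer: 27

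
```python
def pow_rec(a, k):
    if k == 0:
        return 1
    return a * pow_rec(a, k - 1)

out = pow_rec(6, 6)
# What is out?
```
Call trace:
pow_rec(a=6, k=6)
  pow_rec(a=6, k=5)
    pow_rec(a=6, k=4)
      pow_rec(a=6, k=3)
        pow_rec(a=6, k=2)
          pow_rec(a=6, k=1)
            pow_rec(a=6, k=0)
            -> return 1
          -> return 6
        -> return 36
      -> return 216
    -> return 1296
  -> return 7776
-> return 46656

Final answer: 46656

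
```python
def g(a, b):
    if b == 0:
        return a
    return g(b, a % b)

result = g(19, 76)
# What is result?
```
Call trace:
g(a=19, b=76)
  g(a=76, b=19)
    g(a=19, b=0)
    -> return 19
  -> return 19
-> return 19

Final answer: 19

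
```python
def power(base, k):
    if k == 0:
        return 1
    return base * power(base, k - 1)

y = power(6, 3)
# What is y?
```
Call trace:
power(base=6, k=3)
  power(base=6, k=2)
    power(base=6, k=1)
      power(base=6, k=0)
      -> return 1
    -> return 6
  -> return 36
-> return 216

Final answer: 216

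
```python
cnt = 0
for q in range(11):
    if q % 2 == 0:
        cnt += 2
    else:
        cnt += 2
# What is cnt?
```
Trace:
  cnt=0
  cnt=2, q=0
  cnt=4, q=1
  cnt=6, q=2
  cnt=8, q=3
  cnt=10, q=4
  cnt=12, q=5
  cnt=14, q=6
  cnt=16, q=7
  cnt=18, q=8
  cnt=20, q=9
  cnt=22, q=10

Final answer: 22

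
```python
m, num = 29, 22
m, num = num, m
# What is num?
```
Trace:
  m=29, num=22
  m=22, num=29

Final answer: 29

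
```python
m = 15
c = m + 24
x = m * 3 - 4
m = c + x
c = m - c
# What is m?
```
Trace:
  m=15
  m=15, c=39
  m=15, c=39, x=41
  m=80, c=39, x=41
  m=80, c=41, x=41

Final answer: 80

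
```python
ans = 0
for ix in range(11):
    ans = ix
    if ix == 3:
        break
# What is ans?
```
Trace:
  ans=0
  ans=0, ix=0
  ans=1, ix=1
  ans=2, ix=2
  ans=3, ix=3

Final answer: 3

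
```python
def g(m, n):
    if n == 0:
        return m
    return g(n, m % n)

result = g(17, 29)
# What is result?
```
Call trace:
g(m=17, n=29)
  g(m=29, n=17)
    g(m=17, n=12)
      g(m=12, n=5)
        g(m=5, n=2)
          g(m=2, n=1)
            g(m=1, n=0)
            -> return 1
          -> return 1
        -> return 1
      -> return 1
    -> return 1
  -> return 1
-> return 1

Final answer: 1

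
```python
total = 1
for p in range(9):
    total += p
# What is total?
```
Trace:
  total=1
  total=1, p=0
  total=2, p=1
  total=4, p=2
  total=7, p=3
  total=11, p=4
  total=16, p=5
  total=22, p=6
  total=29, p=7
  total=37, p=8

Final answer: 37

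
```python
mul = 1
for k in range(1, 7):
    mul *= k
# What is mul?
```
Trace:
  mul=1
  mul=1, k=1
  mul=2, k=2
  mul=6, k=3
  mul=24, k=4
  mul=120, k=5
  mul=720, k=6

Final answer: 720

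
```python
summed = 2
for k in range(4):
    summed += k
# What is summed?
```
Trace:
  summed=2
  summed=2, k=0
  summed=3, k=1
  summed=5, k=2
  summed=8, k=3

Final answer: 8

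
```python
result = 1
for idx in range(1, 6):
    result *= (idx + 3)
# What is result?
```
Trace:
  result=1
  result=4, idx=1
  result=20, idx=2
  result=120, idx=3
  result=840, idx=4
  result=6720, idx=5

Final answer: 6720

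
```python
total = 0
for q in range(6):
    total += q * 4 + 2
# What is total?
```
Trace:
  total=0
  total=2, q=0
  total=8, q=1
  total=18, q=2
  total=32, q=3
  total=50, q=4
  total=72, q=5

Final answer: 72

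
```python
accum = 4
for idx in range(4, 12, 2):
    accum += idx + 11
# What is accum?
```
Trace:
  accum=4
  accum=19, idx=4
  accum=36, idx=6
  accum=55, idx=8
  accum=76, idx=10

Final answer: 76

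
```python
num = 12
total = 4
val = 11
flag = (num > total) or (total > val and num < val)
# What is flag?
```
Trace:
  num=12
  num=12, total=4
  num=12, total=4, val=11
  num=12, total=4, val=11, flag=True

Final answer: True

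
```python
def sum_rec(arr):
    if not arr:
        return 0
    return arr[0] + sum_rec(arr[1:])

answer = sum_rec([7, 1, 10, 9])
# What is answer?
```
Call trace:
sum_rec(arr=[7, 1, 10, 9])
  sum_rec(arr=[1, 10, 9])
    sum_rec(arr=[10, 9])
      sum_rec(arr=[9])
        sum_rec(arr=[])
        -> return 0
      -> return 9
    -> return 19
  -> return 20
-> return 27

Final answer: 27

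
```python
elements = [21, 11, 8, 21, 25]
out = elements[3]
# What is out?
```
Trace:
  elements=[21, 11, 8, 21, 25]
  elements=[21, 11, 8, 21, 25], out=21

Final answer: 21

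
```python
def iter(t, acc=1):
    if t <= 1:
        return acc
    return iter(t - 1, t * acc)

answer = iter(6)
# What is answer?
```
Call trace:
iter(t=6, acc=1)
  iter(t=5, acc=6)
    iter(t=4, acc=30)
      iter(t=3, acc=120)
        iter(t=2, acc=360)
          iter(t=1, acc=720)
          -> return 720
        -> return 720
      -> return 720
    -> return 720
  -> return 720
-> return 720

Final answer: 720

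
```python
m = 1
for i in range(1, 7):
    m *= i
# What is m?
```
Trace:
  m=1
  m=1, i=1
  m=2, i=2
  m=6, i=3
  m=24, i=4
  m=120, i=5
  m=720, i=6

Final answer: 720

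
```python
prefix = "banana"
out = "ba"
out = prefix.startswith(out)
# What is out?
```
Trace:
  prefix='banana'
  prefix='banana', out='ba'
  prefix='banana', out=True

Final answer: True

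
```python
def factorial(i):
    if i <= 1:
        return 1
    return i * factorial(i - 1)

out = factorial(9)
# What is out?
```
Call trace:
factorial(i=9)
  factorial(i=8)
    factorial(i=7)
      factorial(i=6)
        factorial(i=5)
          factorial(i=4)
            factorial(i=3)
              factorial(i=2)
                factorial(i=1)
                -> return 1
              -> return 2
            -> return 6
          -> return 24
        -> return 120
      -> return 720
    -> return 5040
  -> return 40320
-> return 362880

Final answer: 362880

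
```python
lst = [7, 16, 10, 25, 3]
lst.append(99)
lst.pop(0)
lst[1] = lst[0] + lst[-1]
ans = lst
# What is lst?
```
Trace:
  lst=[7, 16, 10, 25, 3]
  lst=[7, 16, 10, 25, 3, 99]
  lst=[16, 10, 25, 3, 99]
  lst=[16, 115, 25, 3, 99]
  lst=[16, 115, 25, 3, 99], ans=[16, 115, 25, 3, 99]

Final answer: [16, 115, 25, 3, 99]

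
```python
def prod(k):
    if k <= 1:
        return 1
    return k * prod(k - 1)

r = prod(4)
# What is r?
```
Call trace:
prod(k=4)
  prod(k=3)
    prod(k=2)
      prod(k=1)
      -> return 1
    -> return 2
  -> return 6
-> return 24

Final answer: 24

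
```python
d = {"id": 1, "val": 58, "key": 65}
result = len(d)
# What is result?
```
Trace:
  d={'id': 1, 'val': 58, 'key': 65}
  d={'id': 1, 'val': 58, 'key': 65}, result=3

Final answer: 3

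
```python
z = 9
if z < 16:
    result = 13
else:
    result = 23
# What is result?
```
Trace:
  z=9
  z=9, result=13

Final answer: 13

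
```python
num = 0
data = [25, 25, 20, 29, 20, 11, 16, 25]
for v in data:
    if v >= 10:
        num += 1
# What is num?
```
Trace:
  num=0
  num=1, v=25
  num=2, v=25
  num=3, v=20
  num=4, v=29
  num=5, v=20
  num=6, v=11
  num=7, v=16
  num=8, v=25

Final answer: 8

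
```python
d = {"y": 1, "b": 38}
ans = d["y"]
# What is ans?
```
Trace:
  d={'y': 1, 'b': 38}
  d={'y': 1, 'b': 38}, ans=1

Final answer: 1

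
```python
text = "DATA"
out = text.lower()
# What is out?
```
Trace:
  text='DATA'
  text='DATA', out='data'

Final answer: 'data'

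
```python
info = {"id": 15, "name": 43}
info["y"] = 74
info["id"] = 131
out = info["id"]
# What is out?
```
Trace:
  info={'id': 15, 'name': 43}
  info={'id': 15, 'name': 43, 'y': 74}
  info={'id': 131, 'name': 43, 'y': 74}
  info={'id': 131, 'name': 43, 'y': 74}, out=131

Final answer: 131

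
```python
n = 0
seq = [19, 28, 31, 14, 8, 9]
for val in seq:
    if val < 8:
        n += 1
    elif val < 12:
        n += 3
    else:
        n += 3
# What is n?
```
Trace:
  n=0
  n=3, val=19
  n=6, val=28
  n=9, val=31
  n=12, val=14
  n=15, val=8
  n=18, val=9

Final answer: 18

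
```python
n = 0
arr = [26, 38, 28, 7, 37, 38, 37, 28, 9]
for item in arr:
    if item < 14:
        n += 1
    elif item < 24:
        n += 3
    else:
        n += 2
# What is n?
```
Trace:
  n=0
  n=2, item=26
  n=4, item=38
  n=6, item=28
  n=7, item=7
  n=9, item=37
  n=11, item=38
  n=13, item=37
  n=15, item=28
  n=16, item=9

Final answer: 16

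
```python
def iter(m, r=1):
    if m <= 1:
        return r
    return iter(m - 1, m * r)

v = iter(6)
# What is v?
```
Call trace:
iter(m=6, r=1)
  iter(m=5, r=6)
    iter(m=4, r=30)
      iter(m=3, r=120)
        iter(m=2, r=360)
          iter(m=1, r=720)
          -> return 720
        -> return 720
      -> return 720
    -> return 720
  -> return 720
-> return 720

Final answer: 720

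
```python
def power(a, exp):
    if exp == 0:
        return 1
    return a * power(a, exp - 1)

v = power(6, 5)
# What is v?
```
Call trace:
power(a=6, exp=5)
  power(a=6, exp=4)
    power(a=6, exp=3)
      power(a=6, exp=2)
        power(a=6, exp=1)
          power(a=6, exp=0)
          -> return 1
        -> return 6
      -> return 36
    -> return 216
  -> return 1296
-> return 7776

Final answer: 7776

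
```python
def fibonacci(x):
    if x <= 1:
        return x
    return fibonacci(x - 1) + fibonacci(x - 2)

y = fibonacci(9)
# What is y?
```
Call trace (a repeated sub-call is expanded the first time; later identical calls just restate its return value):
fibonacci(x=9)
  fibonacci(x=8)
    fibonacci(x=7)
      fibonacci(x=6)
        fibonacci(x=5)
          fibonacci(x=4)
            fibonacci(x=3)
              fibonacci(x=2)
                fibonacci(x=1)
                -> return 1
                fibonacci(x=0)
                -> return 0
              -> return 1
              fibonacci(x=1)
              -> return 1
            -> return 2
            fibonacci(x=2) -> return 1  (same call as traced above)
          -> return 3
          fibonacci(x=3) -> return 2  (same call as traced above)
        -> return 5
        fibonacci(x=4) -> return 3  (same call as traced above)
      -> return 8
      fibonacci(x=5) -> return 5  (same call as traced above)
    -> return 13
    fibonacci(x=6) -> return 8  (same call as traced above)
  -> return 21
  fibonacci(x=7) -> return 13  (same call as traced above)
-> return 34

Final answer: 34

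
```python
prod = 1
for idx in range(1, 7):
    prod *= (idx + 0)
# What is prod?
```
Trace:
  prod=1
  prod=1, idx=1
  prod=2, idx=2
  prod=6, idx=3
  prod=24, idx=4
  prod=120, idx=5
  prod=720, idx=6

Final answer: 720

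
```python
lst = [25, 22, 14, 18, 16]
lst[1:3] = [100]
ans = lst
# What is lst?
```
Trace:
  lst=[25, 22, 14, 18, 16]
  lst=[25, 100, 18, 16]
  lst=[25, 100, 18, 16], ans=[25, 100, 18, 16]

Final answer: [25, 100, 18, 16]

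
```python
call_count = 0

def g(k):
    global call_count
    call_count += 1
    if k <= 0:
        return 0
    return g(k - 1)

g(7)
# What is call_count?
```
Call trace:
g(k=7)
  g(k=6)
    g(k=5)
      g(k=4)
        g(k=3)
          g(k=2)
            g(k=1)
              g(k=0)
              -> return 0
            -> return 0
          -> return 0
        -> return 0
      -> return 0
    -> return 0
  -> return 0
-> return 0

call_count is incremented once per call. g is entered once for each k = 7, 6, 5, 4, 3, 2, 1, 0 (the k <= 0 call returns without recursing), i.e. 7 + 1 calls.
call_count = 8

Final answer: 8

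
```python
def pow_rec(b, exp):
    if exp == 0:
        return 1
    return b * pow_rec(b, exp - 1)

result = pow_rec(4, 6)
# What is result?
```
Call trace:
pow_rec(b=4, exp=6)
  pow_rec(b=4, exp=5)
    pow_rec(b=4, exp=4)
      pow_rec(b=4, exp=3)
        pow_rec(b=4, exp=2)
          pow_rec(b=4, exp=1)
            pow_rec(b=4, exp=0)
            -> return 1
          -> return 4
        -> return 16
      -> return 64
    -> return 256
  -> return 1024
-> return 4096

Final answer: 4096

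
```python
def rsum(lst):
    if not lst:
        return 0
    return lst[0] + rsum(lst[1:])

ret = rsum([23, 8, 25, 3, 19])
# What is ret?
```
Call trace:
rsum(lst=[23, 8, 25, 3, 19])
  rsum(lst=[8, 25, 3, 19])
    rsum(lst=[25, 3, 19])
      rsum(lst=[3, 19])
        rsum(lst=[19])
          rsum(lst=[])
          -> return 0
        -> return 19
      -> return 22
    -> return 47
  -> return 55
-> return 78

Final answer: 78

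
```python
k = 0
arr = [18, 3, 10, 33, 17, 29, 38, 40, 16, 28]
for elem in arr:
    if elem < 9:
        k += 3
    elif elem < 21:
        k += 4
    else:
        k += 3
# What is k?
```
Trace:
  k=0
  k=4, elem=18
  k=7, elem=3
  k=11, elem=10
  k=14, elem=33
  k=18, elem=17
  k=21, elem=29
  k=24, elem=38
  k=27, elem=40
  k=31, elem=16
  k=34, elem=28

Final answer: 34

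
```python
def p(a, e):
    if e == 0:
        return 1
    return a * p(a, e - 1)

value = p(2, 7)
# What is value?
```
Call trace:
p(a=2, e=7)
  p(a=2, e=6)
    p(a=2, e=5)
      p(a=2, e=4)
        p(a=2, e=3)
          p(a=2, e=2)
            p(a=2, e=1)
              p(a=2, e=0)
              -> return 1
            -> return 2
          -> return 4
        -> return 8
      -> return 16
    -> return 32
  -> return 64
-> return 128

Final answer: 128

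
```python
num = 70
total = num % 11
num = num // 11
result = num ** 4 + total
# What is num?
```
Trace:
  num=70
  num=70, total=4
  num=6, total=4
  num=6, total=4, result=1300

Final answer: 6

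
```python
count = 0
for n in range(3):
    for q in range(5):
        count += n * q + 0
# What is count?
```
Trace:
  count=0
  count=0, n=0, q=0
  count=0, n=0, q=1
  count=0, n=0, q=2
  count=0, n=0, q=3
  count=0, n=0, q=4
  count=0, n=1, q=0
  count=1, n=1, q=1
  count=3, n=1, q=2
  count=6, n=1, q=3
  count=10, n=1, q=4
  count=10, n=2, q=0
  count=12, n=2, q=1
  count=16, n=2, q=2
  count=22, n=2, q=3
  count=30, n=2, q=4

Final answer: 30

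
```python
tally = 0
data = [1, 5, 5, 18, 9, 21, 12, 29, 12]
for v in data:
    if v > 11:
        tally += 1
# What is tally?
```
Trace:
  tally=0
  tally=0, v=1
  tally=0, v=5
  tally=0, v=5
  tally=1, v=18
  tally=1, v=9
  tally=2, v=21
  tally=3, v=12
  tally=4, v=29
  tally=5, v=12

Final answer: 5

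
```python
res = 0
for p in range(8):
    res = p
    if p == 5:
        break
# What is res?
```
Trace:
  res=0
  res=0, p=0
  res=1, p=1
  res=2, p=2
  res=3, p=3
  res=4, p=4
  res=5, p=5

Final answer: 5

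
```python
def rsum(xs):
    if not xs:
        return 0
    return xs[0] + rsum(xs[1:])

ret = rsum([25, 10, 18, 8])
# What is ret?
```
Call trace:
rsum(xs=[25, 10, 18, 8])
  rsum(xs=[10, 18, 8])
    rsum(xs=[18, 8])
      rsum(xs=[8])
        rsum(xs=[])
        -> return 0
      -> return 8
    -> return 26
  -> return 36
-> return 61

Final answer: 61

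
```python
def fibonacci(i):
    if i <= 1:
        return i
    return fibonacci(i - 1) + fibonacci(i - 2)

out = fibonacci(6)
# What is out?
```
Call trace (a repeated sub-call is expanded the first time; later identical calls just restate its return value):
fibonacci(i=6)
  fibonacci(i=5)
    fibonacci(i=4)
      fibonacci(i=3)
        fibonacci(i=2)
          fibonacci(i=1)
          -> return 1
          fibonacci(i=0)
          -> return 0
        -> return 1
        fibonacci(i=1)
        -> return 1
      -> return 2
      fibonacci(i=2) -> return 1  (same call as traced above)
    -> return 3
    fibonacci(i=3) -> return 2  (same call as traced above)
  -> return 5
  fibonacci(i=4) -> return 3  (same call as traced above)
-> return 8

Final answer: 8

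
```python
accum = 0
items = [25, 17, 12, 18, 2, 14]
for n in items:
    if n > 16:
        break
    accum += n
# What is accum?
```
Trace:
  accum=0
  accum=0, n=25

Final answer: 0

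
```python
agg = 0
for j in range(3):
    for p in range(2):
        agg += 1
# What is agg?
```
Trace:
  agg=0
  agg=1, j=0, p=0
  agg=2, j=0, p=1
  agg=3, j=1, p=0
  agg=4, j=1, p=1
  agg=5, j=2, p=0
  agg=6, j=2, p=1

Final answer: 6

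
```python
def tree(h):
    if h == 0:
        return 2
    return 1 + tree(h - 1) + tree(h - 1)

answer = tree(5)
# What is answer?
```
Call trace (a repeated sub-call is expanded the first time; later identical calls just restate its return value):
tree(h=5)
  tree(h=4)
    tree(h=3)
      tree(h=2)
        tree(h=1)
          tree(h=0)
          -> return 2
          tree(h=0)
          -> return 2
        -> return 5
        tree(h=1) -> return 5  (same call as traced above)
      -> return 11
      tree(h=2) -> return 11  (same call as traced above)
    -> return 23
    tree(h=3) -> return 23  (same call as traced above)
  -> return 47
  tree(h=4) -> return 47  (same call as traced above)
-> return 95

Final answer: 95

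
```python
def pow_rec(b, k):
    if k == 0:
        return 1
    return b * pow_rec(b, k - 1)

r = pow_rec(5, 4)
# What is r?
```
Call trace:
pow_rec(b=5, k=4)
  pow_rec(b=5, k=3)
    pow_rec(b=5, k=2)
      pow_rec(b=5, k=1)
        pow_rec(b=5, k=0)
        -> return 1
      -> return 5
    -> return 25
  -> return 125
-> return 625

Final answer: 625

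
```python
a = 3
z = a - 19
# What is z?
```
Trace:
  a=3
  a=3, z=-16

Final answer: -16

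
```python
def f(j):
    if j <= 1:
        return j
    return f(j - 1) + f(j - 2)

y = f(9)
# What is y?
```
Call trace (a repeated sub-call is expanded the first time; later identical calls just restate its return value):
f(j=9)
  f(j=8)
    f(j=7)
      f(j=6)
        f(j=5)
          f(j=4)
            f(j=3)
              f(j=2)
                f(j=1)
                -> return 1
                f(j=0)
                -> return 0
              -> return 1
              f(j=1)
              -> return 1
            -> return 2
            f(j=2) -> return 1  (same call as traced above)
          -> return 3
          f(j=3) -> return 2  (same call as traced above)
        -> return 5
        f(j=4) -> return 3  (same call as traced above)
      -> return 8
      f(j=5) -> return 5  (same call as traced above)
    -> return 13
    f(j=6) -> return 8  (same call as traced above)
  -> return 21
  f(j=7) -> return 13  (same call as traced above)
-> return 34

Final answer: 34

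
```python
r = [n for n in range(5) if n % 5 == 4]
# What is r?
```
Trace:
  n=0
  n=1
  n=2
  n=3
  n=4
  r=[4]

Final answer: [4]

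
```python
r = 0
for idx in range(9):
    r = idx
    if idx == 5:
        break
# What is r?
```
Trace:
  r=0
  r=0, idx=0
  r=1, idx=1
  r=2, idx=2
  r=3, idx=3
  r=4, idx=4
  r=5, idx=5

Final answer: 5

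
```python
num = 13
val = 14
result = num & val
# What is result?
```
Trace:
  num=13
  num=13, val=14
  num=13, val=14, result=12

Final answer: 12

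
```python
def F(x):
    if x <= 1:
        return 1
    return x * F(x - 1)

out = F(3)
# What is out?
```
Call trace:
F(x=3)
  F(x=2)
    F(x=1)
    -> return 1
  -> return 2
-> return 6

Final answer: 6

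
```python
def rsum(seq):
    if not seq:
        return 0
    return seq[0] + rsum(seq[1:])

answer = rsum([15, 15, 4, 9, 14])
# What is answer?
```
Call trace:
rsum(seq=[15, 15, 4, 9, 14])
  rsum(seq=[15, 4, 9, 14])
    rsum(seq=[4, 9, 14])
      rsum(seq=[9, 14])
        rsum(seq=[14])
          rsum(seq=[])
          -> return 0
        -> return 14
      -> return 23
    -> return 27
  -> return 42
-> return 57

Final answer: 57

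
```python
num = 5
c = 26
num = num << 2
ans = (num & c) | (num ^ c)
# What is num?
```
Trace:
  num=5
  num=5, c=26
  num=20, c=26
  num=20, c=26, ans=30

Final answer: 20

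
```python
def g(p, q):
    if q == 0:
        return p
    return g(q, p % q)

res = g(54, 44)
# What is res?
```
Call trace:
g(p=54, q=44)
  g(p=44, q=10)
    g(p=10, q=4)
      g(p=4, q=2)
        g(p=2, q=0)
        -> return 2
      -> return 2
    -> return 2
  -> return 2
-> return 2

Final answer: 2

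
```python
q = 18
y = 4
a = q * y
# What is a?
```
Trace:
  q=18
  q=18, y=4
  q=18, y=4, a=72

Final answer: 72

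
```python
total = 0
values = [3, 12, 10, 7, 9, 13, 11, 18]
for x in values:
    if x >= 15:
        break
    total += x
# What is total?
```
Trace:
  total=0
  total=3, x=3
  total=15, x=12
  total=25, x=10
  total=32, x=7
  total=41, x=9
  total=54, x=13
  total=65, x=11
  total=65, x=18

Final answer: 65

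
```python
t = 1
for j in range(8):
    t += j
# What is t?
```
Trace:
  t=1
  t=1, j=0
  t=2, j=1
  t=4, j=2
  t=7, j=3
  t=11, j=4
  t=16, j=5
  t=22, j=6
  t=29, j=7

Final answer: 29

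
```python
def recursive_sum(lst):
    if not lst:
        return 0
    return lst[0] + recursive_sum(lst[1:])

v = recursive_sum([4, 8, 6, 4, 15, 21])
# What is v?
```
Call trace:
recursive_sum(lst=[4, 8, 6, 4, 15, 21])
  recursive_sum(lst=[8, 6, 4, 15, 21])
    recursive_sum(lst=[6, 4, 15, 21])
      recursive_sum(lst=[4, 15, 21])
        recursive_sum(lst=[15, 21])
          recursive_sum(lst=[21])
            recursive_sum(lst=[])
            -> return 0
          -> return 21
        -> return 36
      -> return 40
    -> return 46
  -> return 54
-> return 58

Final answer: 58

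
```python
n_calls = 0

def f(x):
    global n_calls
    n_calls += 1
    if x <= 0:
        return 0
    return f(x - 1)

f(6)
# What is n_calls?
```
Call trace:
f(x=6)
  f(x=5)
    f(x=4)
      f(x=3)
        f(x=2)
          f(x=1)
            f(x=0)
            -> return 0
          -> return 0
        -> return 0
      -> return 0
    -> return 0
  -> return 0
-> return 0

n_calls is incremented once per call. f is entered once for each x = 6, 5, 4, 3, 2, 1, 0 (the x <= 0 call returns without recursing), i.e. 6 + 1 calls.
n_calls = 7

Final answer: 7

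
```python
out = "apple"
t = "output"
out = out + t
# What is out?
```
Trace:
  out='apple'
  out='apple', t='output'
  out='appleoutput', t='output'

Final answer: 'appleoutput'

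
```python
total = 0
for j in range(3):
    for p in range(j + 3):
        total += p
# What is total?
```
Trace:
  total=0
  total=0, j=0, p=0
  total=1, j=0, p=1
  total=3, j=0, p=2
  total=3, j=1, p=0
  total=4, j=1, p=1
  total=6, j=1, p=2
  total=9, j=1, p=3
  total=9, j=2, p=0
  total=10, j=2, p=1
  total=12, j=2, p=2
  total=15, j=2, p=3
  total=19, j=2, p=4

Final answer: 19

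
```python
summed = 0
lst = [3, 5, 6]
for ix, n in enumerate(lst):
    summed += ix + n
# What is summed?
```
Trace:
  summed=0
  summed=3, ix=0, n=3
  summed=9, ix=1, n=5
  summed=17, ix=2, n=6

Final answer: 17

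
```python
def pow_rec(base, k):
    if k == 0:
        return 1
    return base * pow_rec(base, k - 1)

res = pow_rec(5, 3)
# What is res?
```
Call trace:
pow_rec(base=5, k=3)
  pow_rec(base=5, k=2)
    pow_rec(base=5, k=1)
      pow_rec(base=5, k=0)
      -> return 1
    -> return 5
  -> return 25
-> return 125

Final answer: 125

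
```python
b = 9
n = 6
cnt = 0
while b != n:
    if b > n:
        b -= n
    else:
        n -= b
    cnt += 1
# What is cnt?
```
Trace:
  b=9
  b=9, n=6
  b=9, n=6, cnt=0
  b=3, n=6, cnt=1
  b=3, n=3, cnt=2

Final answer: 2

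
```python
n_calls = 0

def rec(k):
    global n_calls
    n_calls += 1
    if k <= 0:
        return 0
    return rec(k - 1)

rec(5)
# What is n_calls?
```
Call trace:
rec(k=5)
  rec(k=4)
    rec(k=3)
      rec(k=2)
        rec(k=1)
          rec(k=0)
          -> return 0
        -> return 0
      -> return 0
    -> return 0
  -> return 0
-> return 0

n_calls is incremented once per call. rec is entered once for each k = 5, 4, 3, 2, 1, 0 (the k <= 0 call returns without recursing), i.e. 5 + 1 calls.
n_calls = 6

Final answer: 6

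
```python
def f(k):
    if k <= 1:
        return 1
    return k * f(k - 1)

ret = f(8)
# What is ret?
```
Call trace:
f(k=8)
  f(k=7)
    f(k=6)
      f(k=5)
        f(k=4)
          f(k=3)
            f(k=2)
              f(k=1)
              -> return 1
            -> return 2
          -> return 6
        -> return 24
      -> return 120
    -> return 720
  -> return 5040
-> return 40320

Final answer: 40320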